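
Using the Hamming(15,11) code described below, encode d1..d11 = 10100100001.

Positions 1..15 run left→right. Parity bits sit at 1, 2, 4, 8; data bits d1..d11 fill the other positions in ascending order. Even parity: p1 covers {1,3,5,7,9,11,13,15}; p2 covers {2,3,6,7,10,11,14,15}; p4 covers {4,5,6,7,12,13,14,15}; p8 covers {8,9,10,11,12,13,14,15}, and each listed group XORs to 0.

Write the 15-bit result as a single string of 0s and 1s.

001001000100001

Place data at non-parity positions: p1 p2 1 p4 0 1 0 p8 0 1 0 0 0 0 1
p1 (pos 1,3,5,7,9,11,13,15): XOR of data positions = 1⊕0⊕0⊕0⊕0⊕0⊕1 = 0
p2 (pos 2,3,6,7,10,11,14,15): XOR of data positions = 1⊕1⊕0⊕1⊕0⊕0⊕1 = 0
p4 (pos 4,5,6,7,12,13,14,15): XOR of data positions = 0⊕1⊕0⊕0⊕0⊕0⊕1 = 0
p8 (pos 8,9,10,11,12,13,14,15): XOR of data positions = 0⊕1⊕0⊕0⊕0⊕0⊕1 = 0
Codeword: 001001000100001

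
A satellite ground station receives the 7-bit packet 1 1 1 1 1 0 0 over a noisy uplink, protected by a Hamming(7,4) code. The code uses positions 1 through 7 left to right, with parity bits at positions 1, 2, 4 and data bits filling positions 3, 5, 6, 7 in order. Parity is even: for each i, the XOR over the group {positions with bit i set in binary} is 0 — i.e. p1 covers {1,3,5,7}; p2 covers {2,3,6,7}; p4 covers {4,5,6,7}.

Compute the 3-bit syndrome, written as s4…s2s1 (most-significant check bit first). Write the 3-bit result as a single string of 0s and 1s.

s1 (pos 1,3,5,7): 1⊕1⊕1⊕0 = 1
s2 (pos 2,3,6,7): 1⊕1⊕0⊕0 = 0
s4 (pos 4,5,6,7): 1⊕1⊕0⊕0 = 0
Syndrome s4…s1 = 001 → error at position 1.

001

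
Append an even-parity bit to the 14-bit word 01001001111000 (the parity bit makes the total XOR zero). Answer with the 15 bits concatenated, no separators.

010010011110000

XOR of the 14 data bits: 0⊕1⊕0⊕0⊕1⊕0⊕0⊕1⊕1⊕1⊕1⊕0⊕0⊕0 = 0
Parity bit = 0 (so all 15 bits XOR to 0).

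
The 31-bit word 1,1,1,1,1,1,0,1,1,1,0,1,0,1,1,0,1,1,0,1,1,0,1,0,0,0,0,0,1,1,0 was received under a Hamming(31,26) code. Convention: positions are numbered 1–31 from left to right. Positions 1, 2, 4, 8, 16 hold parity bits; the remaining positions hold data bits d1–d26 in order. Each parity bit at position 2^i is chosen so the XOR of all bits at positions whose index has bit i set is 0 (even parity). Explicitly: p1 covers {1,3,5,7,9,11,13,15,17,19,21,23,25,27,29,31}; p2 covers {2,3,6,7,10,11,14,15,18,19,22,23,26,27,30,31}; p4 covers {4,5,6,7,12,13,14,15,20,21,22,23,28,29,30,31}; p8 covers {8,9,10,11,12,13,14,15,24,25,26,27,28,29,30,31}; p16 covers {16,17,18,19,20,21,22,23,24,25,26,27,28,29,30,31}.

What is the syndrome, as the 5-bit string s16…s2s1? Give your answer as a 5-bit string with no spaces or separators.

s1 (pos 1,3,5,7,9,11,13,15,17,19,21,23,25,27,29,31): 1⊕1⊕1⊕0⊕1⊕0⊕0⊕1⊕1⊕0⊕1⊕1⊕0⊕0⊕1⊕0 = 1
s2 (pos 2,3,6,7,10,11,14,15,18,19,22,23,26,27,30,31): 1⊕1⊕1⊕0⊕1⊕0⊕1⊕1⊕1⊕0⊕0⊕1⊕0⊕0⊕1⊕0 = 1
s4 (pos 4,5,6,7,12,13,14,15,20,21,22,23,28,29,30,31): 1⊕1⊕1⊕0⊕1⊕0⊕1⊕1⊕1⊕1⊕0⊕1⊕0⊕1⊕1⊕0 = 1
s8 (pos 8,9,10,11,12,13,14,15,24,25,26,27,28,29,30,31): 1⊕1⊕1⊕0⊕1⊕0⊕1⊕1⊕0⊕0⊕0⊕0⊕0⊕1⊕1⊕0 = 0
s16 (pos 16,17,18,19,20,21,22,23,24,25,26,27,28,29,30,31): 0⊕1⊕1⊕0⊕1⊕1⊕0⊕1⊕0⊕0⊕0⊕0⊕0⊕1⊕1⊕0 = 1
Syndrome s16…s1 = 10111 → error at position 23.

10111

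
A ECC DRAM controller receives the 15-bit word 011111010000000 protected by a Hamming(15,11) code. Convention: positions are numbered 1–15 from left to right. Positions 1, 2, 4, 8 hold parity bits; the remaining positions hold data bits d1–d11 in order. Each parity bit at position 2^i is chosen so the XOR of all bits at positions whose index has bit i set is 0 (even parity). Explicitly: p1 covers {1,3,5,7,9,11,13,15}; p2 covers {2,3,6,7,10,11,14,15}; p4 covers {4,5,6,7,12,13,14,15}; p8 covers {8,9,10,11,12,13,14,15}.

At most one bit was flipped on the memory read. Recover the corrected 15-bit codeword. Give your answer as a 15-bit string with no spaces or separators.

011111010000010

s1 (pos 1,3,5,7,9,11,13,15): 0⊕1⊕1⊕0⊕0⊕0⊕0⊕0 = 0
s2 (pos 2,3,6,7,10,11,14,15): 1⊕1⊕1⊕0⊕0⊕0⊕0⊕0 = 1
s4 (pos 4,5,6,7,12,13,14,15): 1⊕1⊕1⊕0⊕0⊕0⊕0⊕0 = 1
s8 (pos 8,9,10,11,12,13,14,15): 1⊕0⊕0⊕0⊕0⊕0⊕0⊕0 = 1
Syndrome s8…s1 = 1110 → error at position 14.
Flip position 14: 011111010000000 → 011111010000010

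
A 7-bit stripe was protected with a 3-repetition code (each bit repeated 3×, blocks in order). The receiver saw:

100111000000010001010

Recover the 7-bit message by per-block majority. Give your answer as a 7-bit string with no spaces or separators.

Block 1 (100): 1 one → 0
Block 2 (111): 3 ones → 1
Block 3 (000): 0 ones → 0
Block 4 (000): 0 ones → 0
Block 5 (010): 1 one → 0
Block 6 (001): 1 one → 0
Block 7 (010): 1 one → 0

0100000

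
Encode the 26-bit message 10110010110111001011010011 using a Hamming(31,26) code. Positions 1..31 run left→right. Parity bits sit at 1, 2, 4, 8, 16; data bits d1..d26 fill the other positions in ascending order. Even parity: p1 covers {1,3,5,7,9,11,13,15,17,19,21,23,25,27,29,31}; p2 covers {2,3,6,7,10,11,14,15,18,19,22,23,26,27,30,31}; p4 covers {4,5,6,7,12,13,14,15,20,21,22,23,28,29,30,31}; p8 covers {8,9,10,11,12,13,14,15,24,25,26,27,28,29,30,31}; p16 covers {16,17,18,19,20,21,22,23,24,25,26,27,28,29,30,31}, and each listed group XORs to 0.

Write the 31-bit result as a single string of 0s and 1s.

Place data at non-parity positions: p1 p2 1 p4 0 1 1 p8 0 0 1 0 1 1 0 p16 1 1 1 0 0 1 0 1 1 0 1 0 0 1 1
p1 (pos 1,3,5,7,9,11,13,15,17,19,21,23,25,27,29,31): XOR of data positions = 1⊕0⊕1⊕0⊕1⊕1⊕0⊕1⊕1⊕0⊕0⊕1⊕1⊕0⊕1 = 1
p2 (pos 2,3,6,7,10,11,14,15,18,19,22,23,26,27,30,31): XOR of data positions = 1⊕1⊕1⊕0⊕1⊕1⊕0⊕1⊕1⊕1⊕0⊕0⊕1⊕1⊕1 = 1
p4 (pos 4,5,6,7,12,13,14,15,20,21,22,23,28,29,30,31): XOR of data positions = 0⊕1⊕1⊕0⊕1⊕1⊕0⊕0⊕0⊕1⊕0⊕0⊕0⊕1⊕1 = 1
p8 (pos 8,9,10,11,12,13,14,15,24,25,26,27,28,29,30,31): XOR of data positions = 0⊕0⊕1⊕0⊕1⊕1⊕0⊕1⊕1⊕0⊕1⊕0⊕0⊕1⊕1 = 0
p16 (pos 16,17,18,19,20,21,22,23,24,25,26,27,28,29,30,31): XOR of data positions = 1⊕1⊕1⊕0⊕0⊕1⊕0⊕1⊕1⊕0⊕1⊕0⊕0⊕1⊕1 = 1
Codeword: 1111011000101101111001011010011

1111011000101101111001011010011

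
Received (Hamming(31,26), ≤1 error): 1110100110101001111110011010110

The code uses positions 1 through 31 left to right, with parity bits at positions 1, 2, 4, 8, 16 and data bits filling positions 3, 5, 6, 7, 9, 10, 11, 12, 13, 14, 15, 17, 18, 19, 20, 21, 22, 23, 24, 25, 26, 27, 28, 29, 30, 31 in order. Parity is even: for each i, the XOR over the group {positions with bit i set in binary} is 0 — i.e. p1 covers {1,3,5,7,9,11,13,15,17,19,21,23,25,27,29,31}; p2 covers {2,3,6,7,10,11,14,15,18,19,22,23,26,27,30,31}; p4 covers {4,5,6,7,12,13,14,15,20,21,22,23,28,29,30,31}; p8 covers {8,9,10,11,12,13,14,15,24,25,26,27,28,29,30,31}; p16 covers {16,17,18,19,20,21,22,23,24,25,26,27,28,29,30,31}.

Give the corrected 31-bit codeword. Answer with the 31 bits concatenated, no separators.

s1 (pos 1,3,5,7,9,11,13,15,17,19,21,23,25,27,29,31): 1⊕1⊕1⊕0⊕1⊕1⊕1⊕0⊕1⊕1⊕1⊕0⊕1⊕1⊕1⊕0 = 0
s2 (pos 2,3,6,7,10,11,14,15,18,19,22,23,26,27,30,31): 1⊕1⊕0⊕0⊕0⊕1⊕0⊕0⊕1⊕1⊕0⊕0⊕0⊕1⊕1⊕0 = 1
s4 (pos 4,5,6,7,12,13,14,15,20,21,22,23,28,29,30,31): 0⊕1⊕0⊕0⊕0⊕1⊕0⊕0⊕1⊕1⊕0⊕0⊕0⊕1⊕1⊕0 = 0
s8 (pos 8,9,10,11,12,13,14,15,24,25,26,27,28,29,30,31): 1⊕1⊕0⊕1⊕0⊕1⊕0⊕0⊕1⊕1⊕0⊕1⊕0⊕1⊕1⊕0 = 1
s16 (pos 16,17,18,19,20,21,22,23,24,25,26,27,28,29,30,31): 1⊕1⊕1⊕1⊕1⊕1⊕0⊕0⊕1⊕1⊕0⊕1⊕0⊕1⊕1⊕0 = 1
Syndrome s16…s1 = 11010 → error at position 26.
Flip position 26: 1110100110101001111110011010110 → 1110100110101001111110011110110

1110100110101001111110011110110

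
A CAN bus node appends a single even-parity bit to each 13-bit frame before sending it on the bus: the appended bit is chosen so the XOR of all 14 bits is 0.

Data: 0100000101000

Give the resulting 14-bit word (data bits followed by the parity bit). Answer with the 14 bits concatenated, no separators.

01000001010001

XOR of the 13 data bits: 0⊕1⊕0⊕0⊕0⊕0⊕0⊕1⊕0⊕1⊕0⊕0⊕0 = 1
Parity bit = 1 (so all 14 bits XOR to 0).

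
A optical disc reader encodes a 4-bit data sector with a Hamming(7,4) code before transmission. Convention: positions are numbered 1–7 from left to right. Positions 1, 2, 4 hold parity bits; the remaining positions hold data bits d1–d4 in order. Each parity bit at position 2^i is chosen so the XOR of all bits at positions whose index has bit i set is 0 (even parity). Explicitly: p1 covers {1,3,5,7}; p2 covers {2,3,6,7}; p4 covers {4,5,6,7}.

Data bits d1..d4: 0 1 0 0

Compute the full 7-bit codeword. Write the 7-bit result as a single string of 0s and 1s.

Place data at non-parity positions: p1 p2 0 p4 1 0 0
p1 (pos 1,3,5,7): XOR of data positions = 0⊕1⊕0 = 1
p2 (pos 2,3,6,7): XOR of data positions = 0⊕0⊕0 = 0
p4 (pos 4,5,6,7): XOR of data positions = 1⊕0⊕0 = 1
Codeword: 1001100

1001100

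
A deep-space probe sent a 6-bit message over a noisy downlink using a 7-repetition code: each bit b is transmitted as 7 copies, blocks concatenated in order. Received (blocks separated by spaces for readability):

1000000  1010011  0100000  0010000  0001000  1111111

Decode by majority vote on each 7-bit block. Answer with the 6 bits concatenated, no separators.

Block 1 (1000000): 1 one → 0
Block 2 (1010011): 4 ones → 1
Block 3 (0100000): 1 one → 0
Block 4 (0010000): 1 one → 0
Block 5 (0001000): 1 one → 0
Block 6 (1111111): 7 ones → 1

010001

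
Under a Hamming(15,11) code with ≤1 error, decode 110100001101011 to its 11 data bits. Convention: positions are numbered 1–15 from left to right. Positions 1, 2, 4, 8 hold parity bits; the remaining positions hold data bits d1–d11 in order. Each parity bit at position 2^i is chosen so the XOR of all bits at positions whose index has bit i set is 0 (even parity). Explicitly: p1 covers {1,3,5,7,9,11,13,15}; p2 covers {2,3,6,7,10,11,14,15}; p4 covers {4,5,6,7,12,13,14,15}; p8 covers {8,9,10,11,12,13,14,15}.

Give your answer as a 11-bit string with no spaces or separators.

00000101011

s1 (pos 1,3,5,7,9,11,13,15): 1⊕0⊕0⊕0⊕1⊕0⊕0⊕1 = 1
s2 (pos 2,3,6,7,10,11,14,15): 1⊕0⊕0⊕0⊕1⊕0⊕1⊕1 = 0
s4 (pos 4,5,6,7,12,13,14,15): 1⊕0⊕0⊕0⊕1⊕0⊕1⊕1 = 0
s8 (pos 8,9,10,11,12,13,14,15): 0⊕1⊕1⊕0⊕1⊕0⊕1⊕1 = 1
Syndrome s8…s1 = 1001 → error at position 9.
Flip position 9: 110100001101011 → 110100000101011
Read data bits from positions 3,5,6,7,9,10,11,12,13,14,15: 00000101011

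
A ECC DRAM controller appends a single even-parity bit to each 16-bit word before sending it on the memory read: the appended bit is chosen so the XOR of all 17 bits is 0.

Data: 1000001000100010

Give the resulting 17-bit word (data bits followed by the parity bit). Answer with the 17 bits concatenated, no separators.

10000010001000100

XOR of the 16 data bits: 1⊕0⊕0⊕0⊕0⊕0⊕1⊕0⊕0⊕0⊕1⊕0⊕0⊕0⊕1⊕0 = 0
Parity bit = 0 (so all 17 bits XOR to 0).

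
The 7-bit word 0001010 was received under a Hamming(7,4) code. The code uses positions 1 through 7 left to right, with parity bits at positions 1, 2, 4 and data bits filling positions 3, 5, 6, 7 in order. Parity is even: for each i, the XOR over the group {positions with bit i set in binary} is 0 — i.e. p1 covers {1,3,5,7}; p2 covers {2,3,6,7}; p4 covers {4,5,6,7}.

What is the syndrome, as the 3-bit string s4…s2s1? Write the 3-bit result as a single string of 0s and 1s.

s1 (pos 1,3,5,7): 0⊕0⊕0⊕0 = 0
s2 (pos 2,3,6,7): 0⊕0⊕1⊕0 = 1
s4 (pos 4,5,6,7): 1⊕0⊕1⊕0 = 0
Syndrome s4…s1 = 010 → error at position 2.

010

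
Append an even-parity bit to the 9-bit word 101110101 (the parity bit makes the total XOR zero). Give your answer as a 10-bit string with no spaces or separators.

XOR of the 9 data bits: 1⊕0⊕1⊕1⊕1⊕0⊕1⊕0⊕1 = 0
Parity bit = 0 (so all 10 bits XOR to 0).

1011101010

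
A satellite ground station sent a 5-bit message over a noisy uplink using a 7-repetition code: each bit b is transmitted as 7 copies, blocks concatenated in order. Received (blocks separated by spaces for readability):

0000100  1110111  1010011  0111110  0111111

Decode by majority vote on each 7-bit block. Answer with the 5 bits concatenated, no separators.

01111

Block 1 (0000100): 1 one → 0
Block 2 (1110111): 6 ones → 1
Block 3 (1010011): 4 ones → 1
Block 4 (0111110): 5 ones → 1
Block 5 (0111111): 6 ones → 1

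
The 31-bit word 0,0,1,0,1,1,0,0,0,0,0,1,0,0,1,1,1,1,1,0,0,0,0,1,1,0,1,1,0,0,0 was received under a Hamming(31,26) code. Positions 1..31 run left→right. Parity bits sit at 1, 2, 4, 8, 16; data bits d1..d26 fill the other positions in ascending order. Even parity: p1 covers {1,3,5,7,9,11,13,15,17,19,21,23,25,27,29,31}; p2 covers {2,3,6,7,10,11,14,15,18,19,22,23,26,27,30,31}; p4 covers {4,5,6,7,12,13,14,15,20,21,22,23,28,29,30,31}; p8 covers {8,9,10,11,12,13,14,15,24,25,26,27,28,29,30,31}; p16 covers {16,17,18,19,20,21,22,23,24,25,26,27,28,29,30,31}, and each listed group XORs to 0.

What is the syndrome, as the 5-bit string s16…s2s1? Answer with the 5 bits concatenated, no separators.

s1 (pos 1,3,5,7,9,11,13,15,17,19,21,23,25,27,29,31): 0⊕1⊕1⊕0⊕0⊕0⊕0⊕1⊕1⊕1⊕0⊕0⊕1⊕1⊕0⊕0 = 1
s2 (pos 2,3,6,7,10,11,14,15,18,19,22,23,26,27,30,31): 0⊕1⊕1⊕0⊕0⊕0⊕0⊕1⊕1⊕1⊕0⊕0⊕0⊕1⊕0⊕0 = 0
s4 (pos 4,5,6,7,12,13,14,15,20,21,22,23,28,29,30,31): 0⊕1⊕1⊕0⊕1⊕0⊕0⊕1⊕0⊕0⊕0⊕0⊕1⊕0⊕0⊕0 = 1
s8 (pos 8,9,10,11,12,13,14,15,24,25,26,27,28,29,30,31): 0⊕0⊕0⊕0⊕1⊕0⊕0⊕1⊕1⊕1⊕0⊕1⊕1⊕0⊕0⊕0 = 0
s16 (pos 16,17,18,19,20,21,22,23,24,25,26,27,28,29,30,31): 1⊕1⊕1⊕1⊕0⊕0⊕0⊕0⊕1⊕1⊕0⊕1⊕1⊕0⊕0⊕0 = 0
Syndrome s16…s1 = 00101 → error at position 5.

00101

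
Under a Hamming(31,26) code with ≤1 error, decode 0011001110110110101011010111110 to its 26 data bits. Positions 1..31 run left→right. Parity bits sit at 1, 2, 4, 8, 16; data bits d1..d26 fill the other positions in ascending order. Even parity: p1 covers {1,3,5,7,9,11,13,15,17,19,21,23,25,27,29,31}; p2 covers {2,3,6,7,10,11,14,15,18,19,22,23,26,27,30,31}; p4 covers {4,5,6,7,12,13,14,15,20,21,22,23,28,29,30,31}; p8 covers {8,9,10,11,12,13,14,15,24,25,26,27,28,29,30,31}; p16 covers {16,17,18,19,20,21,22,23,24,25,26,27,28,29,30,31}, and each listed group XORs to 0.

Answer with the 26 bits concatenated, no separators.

s1 (pos 1,3,5,7,9,11,13,15,17,19,21,23,25,27,29,31): 0⊕1⊕0⊕1⊕1⊕1⊕0⊕1⊕1⊕1⊕1⊕0⊕0⊕1⊕1⊕0 = 0
s2 (pos 2,3,6,7,10,11,14,15,18,19,22,23,26,27,30,31): 0⊕1⊕0⊕1⊕0⊕1⊕1⊕1⊕0⊕1⊕1⊕0⊕1⊕1⊕1⊕0 = 0
s4 (pos 4,5,6,7,12,13,14,15,20,21,22,23,28,29,30,31): 1⊕0⊕0⊕1⊕1⊕0⊕1⊕1⊕0⊕1⊕1⊕0⊕1⊕1⊕1⊕0 = 0
s8 (pos 8,9,10,11,12,13,14,15,24,25,26,27,28,29,30,31): 1⊕1⊕0⊕1⊕1⊕0⊕1⊕1⊕1⊕0⊕1⊕1⊕1⊕1⊕1⊕0 = 0
s16 (pos 16,17,18,19,20,21,22,23,24,25,26,27,28,29,30,31): 0⊕1⊕0⊕1⊕0⊕1⊕1⊕0⊕1⊕0⊕1⊕1⊕1⊕1⊕1⊕0 = 0
Syndrome s16…s1 = 00000 → no error.
Read data bits from positions 3,5,6,7,9,10,11,12,13,14,15,17,18,19,20,21,22,23,24,25,26,27,28,29,30,31: 10011011011101011010111110

10011011011101011010111110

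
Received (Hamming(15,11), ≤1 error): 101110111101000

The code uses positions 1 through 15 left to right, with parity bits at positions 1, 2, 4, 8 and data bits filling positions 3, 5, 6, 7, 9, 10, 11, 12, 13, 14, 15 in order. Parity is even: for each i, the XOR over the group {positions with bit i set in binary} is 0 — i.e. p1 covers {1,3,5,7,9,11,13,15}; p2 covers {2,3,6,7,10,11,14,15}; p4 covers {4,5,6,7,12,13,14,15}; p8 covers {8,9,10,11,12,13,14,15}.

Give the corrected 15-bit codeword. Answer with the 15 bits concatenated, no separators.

100110111101000

s1 (pos 1,3,5,7,9,11,13,15): 1⊕1⊕1⊕1⊕1⊕0⊕0⊕0 = 1
s2 (pos 2,3,6,7,10,11,14,15): 0⊕1⊕0⊕1⊕1⊕0⊕0⊕0 = 1
s4 (pos 4,5,6,7,12,13,14,15): 1⊕1⊕0⊕1⊕1⊕0⊕0⊕0 = 0
s8 (pos 8,9,10,11,12,13,14,15): 1⊕1⊕1⊕0⊕1⊕0⊕0⊕0 = 0
Syndrome s8…s1 = 0011 → error at position 3.
Flip position 3: 101110111101000 → 100110111101000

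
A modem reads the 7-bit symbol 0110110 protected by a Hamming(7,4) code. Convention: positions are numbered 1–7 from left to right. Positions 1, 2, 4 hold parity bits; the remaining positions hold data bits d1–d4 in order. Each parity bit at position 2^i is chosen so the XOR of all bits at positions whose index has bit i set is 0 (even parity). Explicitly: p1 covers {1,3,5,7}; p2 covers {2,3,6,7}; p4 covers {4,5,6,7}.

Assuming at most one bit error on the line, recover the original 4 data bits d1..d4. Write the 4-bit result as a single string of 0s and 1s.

s1 (pos 1,3,5,7): 0⊕1⊕1⊕0 = 0
s2 (pos 2,3,6,7): 1⊕1⊕1⊕0 = 1
s4 (pos 4,5,6,7): 0⊕1⊕1⊕0 = 0
Syndrome s4…s1 = 010 → error at position 2.
Flip position 2: 0110110 → 0010110
Read data bits from positions 3,5,6,7: 1110

1110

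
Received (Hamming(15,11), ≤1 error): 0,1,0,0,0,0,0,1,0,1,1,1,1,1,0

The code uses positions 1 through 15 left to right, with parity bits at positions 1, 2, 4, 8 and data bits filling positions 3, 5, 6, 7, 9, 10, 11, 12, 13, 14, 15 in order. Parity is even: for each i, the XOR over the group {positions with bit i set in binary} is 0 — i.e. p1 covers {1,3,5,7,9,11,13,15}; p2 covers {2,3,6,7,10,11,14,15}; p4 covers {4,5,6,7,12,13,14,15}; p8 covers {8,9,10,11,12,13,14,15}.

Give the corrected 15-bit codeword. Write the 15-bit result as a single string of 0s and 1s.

010100010111110

s1 (pos 1,3,5,7,9,11,13,15): 0⊕0⊕0⊕0⊕0⊕1⊕1⊕0 = 0
s2 (pos 2,3,6,7,10,11,14,15): 1⊕0⊕0⊕0⊕1⊕1⊕1⊕0 = 0
s4 (pos 4,5,6,7,12,13,14,15): 0⊕0⊕0⊕0⊕1⊕1⊕1⊕0 = 1
s8 (pos 8,9,10,11,12,13,14,15): 1⊕0⊕1⊕1⊕1⊕1⊕1⊕0 = 0
Syndrome s8…s1 = 0100 → error at position 4.
Flip position 4: 010000010111110 → 010100010111110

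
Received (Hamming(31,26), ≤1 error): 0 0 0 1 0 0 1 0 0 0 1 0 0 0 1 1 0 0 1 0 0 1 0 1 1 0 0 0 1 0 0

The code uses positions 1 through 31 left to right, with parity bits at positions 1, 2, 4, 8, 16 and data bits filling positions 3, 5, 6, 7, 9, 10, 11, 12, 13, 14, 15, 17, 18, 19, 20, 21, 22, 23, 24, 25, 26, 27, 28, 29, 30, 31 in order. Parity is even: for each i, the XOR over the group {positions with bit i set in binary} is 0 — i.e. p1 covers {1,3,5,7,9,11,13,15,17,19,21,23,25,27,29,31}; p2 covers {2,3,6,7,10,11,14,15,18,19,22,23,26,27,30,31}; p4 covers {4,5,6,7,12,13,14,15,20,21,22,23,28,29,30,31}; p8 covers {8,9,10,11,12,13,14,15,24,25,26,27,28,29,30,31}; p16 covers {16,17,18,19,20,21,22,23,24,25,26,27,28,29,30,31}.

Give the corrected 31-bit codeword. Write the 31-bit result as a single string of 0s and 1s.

0001001000100111001001011000100

s1 (pos 1,3,5,7,9,11,13,15,17,19,21,23,25,27,29,31): 0⊕0⊕0⊕1⊕0⊕1⊕0⊕1⊕0⊕1⊕0⊕0⊕1⊕0⊕1⊕0 = 0
s2 (pos 2,3,6,7,10,11,14,15,18,19,22,23,26,27,30,31): 0⊕0⊕0⊕1⊕0⊕1⊕0⊕1⊕0⊕1⊕1⊕0⊕0⊕0⊕0⊕0 = 1
s4 (pos 4,5,6,7,12,13,14,15,20,21,22,23,28,29,30,31): 1⊕0⊕0⊕1⊕0⊕0⊕0⊕1⊕0⊕0⊕1⊕0⊕0⊕1⊕0⊕0 = 1
s8 (pos 8,9,10,11,12,13,14,15,24,25,26,27,28,29,30,31): 0⊕0⊕0⊕1⊕0⊕0⊕0⊕1⊕1⊕1⊕0⊕0⊕0⊕1⊕0⊕0 = 1
s16 (pos 16,17,18,19,20,21,22,23,24,25,26,27,28,29,30,31): 1⊕0⊕0⊕1⊕0⊕0⊕1⊕0⊕1⊕1⊕0⊕0⊕0⊕1⊕0⊕0 = 0
Syndrome s16…s1 = 01110 → error at position 14.
Flip position 14: 0001001000100011001001011000100 → 0001001000100111001001011000100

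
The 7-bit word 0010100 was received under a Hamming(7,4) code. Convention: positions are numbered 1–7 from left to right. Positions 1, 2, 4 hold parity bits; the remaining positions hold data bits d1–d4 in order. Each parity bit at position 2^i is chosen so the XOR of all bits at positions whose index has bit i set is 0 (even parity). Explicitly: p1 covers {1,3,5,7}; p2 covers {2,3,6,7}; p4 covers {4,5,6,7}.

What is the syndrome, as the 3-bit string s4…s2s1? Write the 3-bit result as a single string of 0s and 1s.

110

s1 (pos 1,3,5,7): 0⊕1⊕1⊕0 = 0
s2 (pos 2,3,6,7): 0⊕1⊕0⊕0 = 1
s4 (pos 4,5,6,7): 0⊕1⊕0⊕0 = 1
Syndrome s4…s1 = 110 → error at position 6.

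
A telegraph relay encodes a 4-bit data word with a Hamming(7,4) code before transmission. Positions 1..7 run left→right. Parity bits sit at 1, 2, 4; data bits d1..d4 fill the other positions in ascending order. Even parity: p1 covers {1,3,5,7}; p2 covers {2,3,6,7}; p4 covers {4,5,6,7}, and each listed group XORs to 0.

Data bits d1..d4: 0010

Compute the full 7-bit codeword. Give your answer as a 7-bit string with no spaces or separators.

0101010

Place data at non-parity positions: p1 p2 0 p4 0 1 0
p1 (pos 1,3,5,7): XOR of data positions = 0⊕0⊕0 = 0
p2 (pos 2,3,6,7): XOR of data positions = 0⊕1⊕0 = 1
p4 (pos 4,5,6,7): XOR of data positions = 0⊕1⊕0 = 1
Codeword: 0101010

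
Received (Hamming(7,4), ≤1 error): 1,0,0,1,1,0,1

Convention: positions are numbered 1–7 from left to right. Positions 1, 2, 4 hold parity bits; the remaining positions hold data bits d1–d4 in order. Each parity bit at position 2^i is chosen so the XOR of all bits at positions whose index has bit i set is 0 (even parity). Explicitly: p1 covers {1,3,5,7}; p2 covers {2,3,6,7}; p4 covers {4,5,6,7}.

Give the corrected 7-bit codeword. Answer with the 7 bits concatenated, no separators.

s1 (pos 1,3,5,7): 1⊕0⊕1⊕1 = 1
s2 (pos 2,3,6,7): 0⊕0⊕0⊕1 = 1
s4 (pos 4,5,6,7): 1⊕1⊕0⊕1 = 1
Syndrome s4…s1 = 111 → error at position 7.
Flip position 7: 1001101 → 1001100

1001100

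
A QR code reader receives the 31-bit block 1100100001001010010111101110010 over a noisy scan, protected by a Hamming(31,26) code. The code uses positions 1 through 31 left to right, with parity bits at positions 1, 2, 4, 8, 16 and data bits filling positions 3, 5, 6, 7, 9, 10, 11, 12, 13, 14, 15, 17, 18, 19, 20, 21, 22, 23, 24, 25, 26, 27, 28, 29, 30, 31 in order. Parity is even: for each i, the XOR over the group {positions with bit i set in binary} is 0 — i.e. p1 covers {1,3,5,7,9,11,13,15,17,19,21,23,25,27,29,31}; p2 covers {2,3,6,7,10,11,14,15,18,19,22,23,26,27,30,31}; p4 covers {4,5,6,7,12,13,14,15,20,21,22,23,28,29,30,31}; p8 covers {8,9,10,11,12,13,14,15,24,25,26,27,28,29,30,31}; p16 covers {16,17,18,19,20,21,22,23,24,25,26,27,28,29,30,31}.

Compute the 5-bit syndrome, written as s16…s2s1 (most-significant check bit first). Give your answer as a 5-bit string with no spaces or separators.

s1 (pos 1,3,5,7,9,11,13,15,17,19,21,23,25,27,29,31): 1⊕0⊕1⊕0⊕0⊕0⊕1⊕1⊕0⊕0⊕1⊕1⊕1⊕1⊕0⊕0 = 0
s2 (pos 2,3,6,7,10,11,14,15,18,19,22,23,26,27,30,31): 1⊕0⊕0⊕0⊕1⊕0⊕0⊕1⊕1⊕0⊕1⊕1⊕1⊕1⊕1⊕0 = 1
s4 (pos 4,5,6,7,12,13,14,15,20,21,22,23,28,29,30,31): 0⊕1⊕0⊕0⊕0⊕1⊕0⊕1⊕1⊕1⊕1⊕1⊕0⊕0⊕1⊕0 = 0
s8 (pos 8,9,10,11,12,13,14,15,24,25,26,27,28,29,30,31): 0⊕0⊕1⊕0⊕0⊕1⊕0⊕1⊕0⊕1⊕1⊕1⊕0⊕0⊕1⊕0 = 1
s16 (pos 16,17,18,19,20,21,22,23,24,25,26,27,28,29,30,31): 0⊕0⊕1⊕0⊕1⊕1⊕1⊕1⊕0⊕1⊕1⊕1⊕0⊕0⊕1⊕0 = 1
Syndrome s16…s1 = 11010 → error at position 26.

11010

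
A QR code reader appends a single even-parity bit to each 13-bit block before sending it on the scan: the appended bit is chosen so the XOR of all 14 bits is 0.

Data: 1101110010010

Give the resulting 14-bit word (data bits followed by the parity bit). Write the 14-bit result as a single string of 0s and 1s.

XOR of the 13 data bits: 1⊕1⊕0⊕1⊕1⊕1⊕0⊕0⊕1⊕0⊕0⊕1⊕0 = 1
Parity bit = 1 (so all 14 bits XOR to 0).

11011100100101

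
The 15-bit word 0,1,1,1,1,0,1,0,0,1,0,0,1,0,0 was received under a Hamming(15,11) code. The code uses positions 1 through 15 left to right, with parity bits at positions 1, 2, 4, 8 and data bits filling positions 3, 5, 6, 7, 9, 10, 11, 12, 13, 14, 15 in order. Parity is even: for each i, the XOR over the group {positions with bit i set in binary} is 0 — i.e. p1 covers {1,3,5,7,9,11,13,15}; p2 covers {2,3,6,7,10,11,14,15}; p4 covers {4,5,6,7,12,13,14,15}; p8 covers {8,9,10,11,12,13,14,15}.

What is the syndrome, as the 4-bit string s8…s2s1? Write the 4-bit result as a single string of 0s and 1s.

s1 (pos 1,3,5,7,9,11,13,15): 0⊕1⊕1⊕1⊕0⊕0⊕1⊕0 = 0
s2 (pos 2,3,6,7,10,11,14,15): 1⊕1⊕0⊕1⊕1⊕0⊕0⊕0 = 0
s4 (pos 4,5,6,7,12,13,14,15): 1⊕1⊕0⊕1⊕0⊕1⊕0⊕0 = 0
s8 (pos 8,9,10,11,12,13,14,15): 0⊕0⊕1⊕0⊕0⊕1⊕0⊕0 = 0
Syndrome s8…s1 = 0000 → no error.

0000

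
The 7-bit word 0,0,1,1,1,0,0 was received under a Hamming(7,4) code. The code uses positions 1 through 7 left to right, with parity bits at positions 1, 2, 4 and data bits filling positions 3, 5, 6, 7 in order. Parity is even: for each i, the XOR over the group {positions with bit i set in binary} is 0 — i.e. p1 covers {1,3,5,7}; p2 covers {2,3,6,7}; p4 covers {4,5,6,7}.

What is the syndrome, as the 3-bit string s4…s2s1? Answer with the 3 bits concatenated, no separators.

s1 (pos 1,3,5,7): 0⊕1⊕1⊕0 = 0
s2 (pos 2,3,6,7): 0⊕1⊕0⊕0 = 1
s4 (pos 4,5,6,7): 1⊕1⊕0⊕0 = 0
Syndrome s4…s1 = 010 → error at position 2.

010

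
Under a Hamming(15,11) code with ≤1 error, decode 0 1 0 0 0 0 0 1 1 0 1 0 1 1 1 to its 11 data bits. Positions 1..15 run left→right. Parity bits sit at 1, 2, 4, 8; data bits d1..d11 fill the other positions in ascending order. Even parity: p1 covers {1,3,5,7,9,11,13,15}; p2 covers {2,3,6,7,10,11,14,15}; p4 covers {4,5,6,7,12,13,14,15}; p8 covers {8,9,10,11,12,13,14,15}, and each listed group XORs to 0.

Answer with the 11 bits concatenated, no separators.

s1 (pos 1,3,5,7,9,11,13,15): 0⊕0⊕0⊕0⊕1⊕1⊕1⊕1 = 0
s2 (pos 2,3,6,7,10,11,14,15): 1⊕0⊕0⊕0⊕0⊕1⊕1⊕1 = 0
s4 (pos 4,5,6,7,12,13,14,15): 0⊕0⊕0⊕0⊕0⊕1⊕1⊕1 = 1
s8 (pos 8,9,10,11,12,13,14,15): 1⊕1⊕0⊕1⊕0⊕1⊕1⊕1 = 0
Syndrome s8…s1 = 0100 → error at position 4.
Flip position 4: 010000011010111 → 010100011010111
Read data bits from positions 3,5,6,7,9,10,11,12,13,14,15: 00001010111

00001010111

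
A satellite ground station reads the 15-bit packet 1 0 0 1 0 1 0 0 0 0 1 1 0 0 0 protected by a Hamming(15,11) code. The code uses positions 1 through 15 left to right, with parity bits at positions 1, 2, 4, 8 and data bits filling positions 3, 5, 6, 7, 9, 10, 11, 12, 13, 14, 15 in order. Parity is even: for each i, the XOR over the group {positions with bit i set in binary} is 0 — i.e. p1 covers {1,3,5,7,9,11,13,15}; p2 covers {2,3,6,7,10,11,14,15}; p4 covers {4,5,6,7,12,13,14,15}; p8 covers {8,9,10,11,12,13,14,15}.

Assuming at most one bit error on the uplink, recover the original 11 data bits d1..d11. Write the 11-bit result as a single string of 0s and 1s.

00100011000

s1 (pos 1,3,5,7,9,11,13,15): 1⊕0⊕0⊕0⊕0⊕1⊕0⊕0 = 0
s2 (pos 2,3,6,7,10,11,14,15): 0⊕0⊕1⊕0⊕0⊕1⊕0⊕0 = 0
s4 (pos 4,5,6,7,12,13,14,15): 1⊕0⊕1⊕0⊕1⊕0⊕0⊕0 = 1
s8 (pos 8,9,10,11,12,13,14,15): 0⊕0⊕0⊕1⊕1⊕0⊕0⊕0 = 0
Syndrome s8…s1 = 0100 → error at position 4.
Flip position 4: 100101000011000 → 100001000011000
Read data bits from positions 3,5,6,7,9,10,11,12,13,14,15: 00100011000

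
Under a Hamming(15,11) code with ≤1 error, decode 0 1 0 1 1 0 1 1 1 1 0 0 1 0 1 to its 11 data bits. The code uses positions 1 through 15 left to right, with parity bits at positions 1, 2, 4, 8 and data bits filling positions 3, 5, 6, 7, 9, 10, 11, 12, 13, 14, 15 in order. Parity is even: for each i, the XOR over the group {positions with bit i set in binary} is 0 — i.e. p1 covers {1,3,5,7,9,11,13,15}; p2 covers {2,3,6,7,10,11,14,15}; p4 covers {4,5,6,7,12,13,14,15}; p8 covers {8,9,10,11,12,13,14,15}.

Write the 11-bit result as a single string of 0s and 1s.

01011100001

s1 (pos 1,3,5,7,9,11,13,15): 0⊕0⊕1⊕1⊕1⊕0⊕1⊕1 = 1
s2 (pos 2,3,6,7,10,11,14,15): 1⊕0⊕0⊕1⊕1⊕0⊕0⊕1 = 0
s4 (pos 4,5,6,7,12,13,14,15): 1⊕1⊕0⊕1⊕0⊕1⊕0⊕1 = 1
s8 (pos 8,9,10,11,12,13,14,15): 1⊕1⊕1⊕0⊕0⊕1⊕0⊕1 = 1
Syndrome s8…s1 = 1101 → error at position 13.
Flip position 13: 010110111100101 → 010110111100001
Read data bits from positions 3,5,6,7,9,10,11,12,13,14,15: 01011100001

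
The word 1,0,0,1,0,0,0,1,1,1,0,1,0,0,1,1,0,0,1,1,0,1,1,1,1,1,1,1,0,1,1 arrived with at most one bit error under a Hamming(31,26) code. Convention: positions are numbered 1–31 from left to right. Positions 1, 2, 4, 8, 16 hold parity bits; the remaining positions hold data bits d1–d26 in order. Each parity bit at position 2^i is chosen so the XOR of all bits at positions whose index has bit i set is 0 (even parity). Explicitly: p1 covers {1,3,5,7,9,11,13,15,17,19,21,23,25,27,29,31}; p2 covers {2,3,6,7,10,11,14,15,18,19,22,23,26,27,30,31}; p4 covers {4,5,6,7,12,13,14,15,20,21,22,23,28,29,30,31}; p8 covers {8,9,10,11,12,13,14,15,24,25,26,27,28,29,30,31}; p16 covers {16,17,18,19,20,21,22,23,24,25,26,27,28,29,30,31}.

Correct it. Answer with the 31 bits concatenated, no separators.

1001010111010011001101111111011

s1 (pos 1,3,5,7,9,11,13,15,17,19,21,23,25,27,29,31): 1⊕0⊕0⊕0⊕1⊕0⊕0⊕1⊕0⊕1⊕0⊕1⊕1⊕1⊕0⊕1 = 0
s2 (pos 2,3,6,7,10,11,14,15,18,19,22,23,26,27,30,31): 0⊕0⊕0⊕0⊕1⊕0⊕0⊕1⊕0⊕1⊕1⊕1⊕1⊕1⊕1⊕1 = 1
s4 (pos 4,5,6,7,12,13,14,15,20,21,22,23,28,29,30,31): 1⊕0⊕0⊕0⊕1⊕0⊕0⊕1⊕1⊕0⊕1⊕1⊕1⊕0⊕1⊕1 = 1
s8 (pos 8,9,10,11,12,13,14,15,24,25,26,27,28,29,30,31): 1⊕1⊕1⊕0⊕1⊕0⊕0⊕1⊕1⊕1⊕1⊕1⊕1⊕0⊕1⊕1 = 0
s16 (pos 16,17,18,19,20,21,22,23,24,25,26,27,28,29,30,31): 1⊕0⊕0⊕1⊕1⊕0⊕1⊕1⊕1⊕1⊕1⊕1⊕1⊕0⊕1⊕1 = 0
Syndrome s16…s1 = 00110 → error at position 6.
Flip position 6: 1001000111010011001101111111011 → 1001010111010011001101111111011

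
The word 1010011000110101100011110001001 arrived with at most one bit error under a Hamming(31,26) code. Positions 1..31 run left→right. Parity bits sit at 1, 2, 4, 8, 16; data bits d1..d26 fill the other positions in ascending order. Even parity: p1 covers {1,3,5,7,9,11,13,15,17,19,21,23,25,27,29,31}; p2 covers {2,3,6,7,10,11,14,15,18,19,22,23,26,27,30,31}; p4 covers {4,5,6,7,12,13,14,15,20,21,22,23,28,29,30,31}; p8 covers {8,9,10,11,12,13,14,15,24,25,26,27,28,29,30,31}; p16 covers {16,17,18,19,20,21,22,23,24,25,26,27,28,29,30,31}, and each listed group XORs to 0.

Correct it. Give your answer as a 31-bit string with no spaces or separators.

1011011000110101100011110001001

s1 (pos 1,3,5,7,9,11,13,15,17,19,21,23,25,27,29,31): 1⊕1⊕0⊕1⊕0⊕1⊕0⊕0⊕1⊕0⊕1⊕1⊕0⊕0⊕0⊕1 = 0
s2 (pos 2,3,6,7,10,11,14,15,18,19,22,23,26,27,30,31): 0⊕1⊕1⊕1⊕0⊕1⊕1⊕0⊕0⊕0⊕1⊕1⊕0⊕0⊕0⊕1 = 0
s4 (pos 4,5,6,7,12,13,14,15,20,21,22,23,28,29,30,31): 0⊕0⊕1⊕1⊕1⊕0⊕1⊕0⊕0⊕1⊕1⊕1⊕1⊕0⊕0⊕1 = 1
s8 (pos 8,9,10,11,12,13,14,15,24,25,26,27,28,29,30,31): 0⊕0⊕0⊕1⊕1⊕0⊕1⊕0⊕1⊕0⊕0⊕0⊕1⊕0⊕0⊕1 = 0
s16 (pos 16,17,18,19,20,21,22,23,24,25,26,27,28,29,30,31): 1⊕1⊕0⊕0⊕0⊕1⊕1⊕1⊕1⊕0⊕0⊕0⊕1⊕0⊕0⊕1 = 0
Syndrome s16…s1 = 00100 → error at position 4.
Flip position 4: 1010011000110101100011110001001 → 1011011000110101100011110001001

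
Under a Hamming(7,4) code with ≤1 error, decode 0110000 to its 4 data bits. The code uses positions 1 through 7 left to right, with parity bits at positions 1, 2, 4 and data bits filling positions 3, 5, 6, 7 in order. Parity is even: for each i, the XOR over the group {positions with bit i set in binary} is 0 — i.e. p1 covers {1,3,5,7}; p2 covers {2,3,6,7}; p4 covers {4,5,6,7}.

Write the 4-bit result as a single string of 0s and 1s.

s1 (pos 1,3,5,7): 0⊕1⊕0⊕0 = 1
s2 (pos 2,3,6,7): 1⊕1⊕0⊕0 = 0
s4 (pos 4,5,6,7): 0⊕0⊕0⊕0 = 0
Syndrome s4…s1 = 001 → error at position 1.
Flip position 1: 0110000 → 1110000
Read data bits from positions 3,5,6,7: 1000

1000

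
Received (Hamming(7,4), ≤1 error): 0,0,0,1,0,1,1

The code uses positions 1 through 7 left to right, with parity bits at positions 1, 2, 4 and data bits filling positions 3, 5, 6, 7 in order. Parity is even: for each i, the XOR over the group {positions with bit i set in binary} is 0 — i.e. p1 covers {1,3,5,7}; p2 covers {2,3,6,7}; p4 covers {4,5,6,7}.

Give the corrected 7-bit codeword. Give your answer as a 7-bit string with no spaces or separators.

s1 (pos 1,3,5,7): 0⊕0⊕0⊕1 = 1
s2 (pos 2,3,6,7): 0⊕0⊕1⊕1 = 0
s4 (pos 4,5,6,7): 1⊕0⊕1⊕1 = 1
Syndrome s4…s1 = 101 → error at position 5.
Flip position 5: 0001011 → 0001111

0001111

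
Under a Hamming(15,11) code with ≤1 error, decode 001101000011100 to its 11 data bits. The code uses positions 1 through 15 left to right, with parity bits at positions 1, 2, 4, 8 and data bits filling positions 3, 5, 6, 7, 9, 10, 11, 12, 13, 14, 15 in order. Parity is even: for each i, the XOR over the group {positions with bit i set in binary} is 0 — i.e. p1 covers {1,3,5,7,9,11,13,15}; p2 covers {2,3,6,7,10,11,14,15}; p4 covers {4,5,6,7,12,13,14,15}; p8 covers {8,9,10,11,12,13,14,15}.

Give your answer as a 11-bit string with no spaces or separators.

s1 (pos 1,3,5,7,9,11,13,15): 0⊕1⊕0⊕0⊕0⊕1⊕1⊕0 = 1
s2 (pos 2,3,6,7,10,11,14,15): 0⊕1⊕1⊕0⊕0⊕1⊕0⊕0 = 1
s4 (pos 4,5,6,7,12,13,14,15): 1⊕0⊕1⊕0⊕1⊕1⊕0⊕0 = 0
s8 (pos 8,9,10,11,12,13,14,15): 0⊕0⊕0⊕1⊕1⊕1⊕0⊕0 = 1
Syndrome s8…s1 = 1011 → error at position 11.
Flip position 11: 001101000011100 → 001101000001100
Read data bits from positions 3,5,6,7,9,10,11,12,13,14,15: 10100001100

10100001100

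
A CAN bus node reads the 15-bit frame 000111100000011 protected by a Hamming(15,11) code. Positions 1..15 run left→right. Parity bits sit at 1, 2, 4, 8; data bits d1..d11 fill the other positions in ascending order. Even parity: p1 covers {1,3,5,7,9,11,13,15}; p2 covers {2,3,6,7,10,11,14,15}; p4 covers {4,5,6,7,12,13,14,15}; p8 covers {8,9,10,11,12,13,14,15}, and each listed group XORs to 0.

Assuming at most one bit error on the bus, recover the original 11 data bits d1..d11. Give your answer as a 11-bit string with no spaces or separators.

s1 (pos 1,3,5,7,9,11,13,15): 0⊕0⊕1⊕1⊕0⊕0⊕0⊕1 = 1
s2 (pos 2,3,6,7,10,11,14,15): 0⊕0⊕1⊕1⊕0⊕0⊕1⊕1 = 0
s4 (pos 4,5,6,7,12,13,14,15): 1⊕1⊕1⊕1⊕0⊕0⊕1⊕1 = 0
s8 (pos 8,9,10,11,12,13,14,15): 0⊕0⊕0⊕0⊕0⊕0⊕1⊕1 = 0
Syndrome s8…s1 = 0001 → error at position 1.
Flip position 1: 000111100000011 → 100111100000011
Read data bits from positions 3,5,6,7,9,10,11,12,13,14,15: 01110000011

01110000011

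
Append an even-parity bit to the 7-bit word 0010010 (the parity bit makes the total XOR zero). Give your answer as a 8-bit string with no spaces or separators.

00100100

XOR of the 7 data bits: 0⊕0⊕1⊕0⊕0⊕1⊕0 = 0
Parity bit = 0 (so all 8 bits XOR to 0).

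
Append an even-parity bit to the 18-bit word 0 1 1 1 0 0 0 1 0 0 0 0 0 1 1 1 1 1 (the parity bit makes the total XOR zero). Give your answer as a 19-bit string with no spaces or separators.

0111000100000111111

XOR of the 18 data bits: 0⊕1⊕1⊕1⊕0⊕0⊕0⊕1⊕0⊕0⊕0⊕0⊕0⊕1⊕1⊕1⊕1⊕1 = 1
Parity bit = 1 (so all 19 bits XOR to 0).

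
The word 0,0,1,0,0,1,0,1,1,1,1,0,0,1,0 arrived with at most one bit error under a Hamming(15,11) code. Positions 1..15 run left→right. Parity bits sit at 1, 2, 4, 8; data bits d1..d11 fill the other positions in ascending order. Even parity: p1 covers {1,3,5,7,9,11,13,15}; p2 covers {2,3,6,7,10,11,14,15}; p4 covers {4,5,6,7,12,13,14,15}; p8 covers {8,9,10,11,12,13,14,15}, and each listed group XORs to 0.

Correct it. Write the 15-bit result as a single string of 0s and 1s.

s1 (pos 1,3,5,7,9,11,13,15): 0⊕1⊕0⊕0⊕1⊕1⊕0⊕0 = 1
s2 (pos 2,3,6,7,10,11,14,15): 0⊕1⊕1⊕0⊕1⊕1⊕1⊕0 = 1
s4 (pos 4,5,6,7,12,13,14,15): 0⊕0⊕1⊕0⊕0⊕0⊕1⊕0 = 0
s8 (pos 8,9,10,11,12,13,14,15): 1⊕1⊕1⊕1⊕0⊕0⊕1⊕0 = 1
Syndrome s8…s1 = 1011 → error at position 11.
Flip position 11: 001001011110010 → 001001011100010

001001011100010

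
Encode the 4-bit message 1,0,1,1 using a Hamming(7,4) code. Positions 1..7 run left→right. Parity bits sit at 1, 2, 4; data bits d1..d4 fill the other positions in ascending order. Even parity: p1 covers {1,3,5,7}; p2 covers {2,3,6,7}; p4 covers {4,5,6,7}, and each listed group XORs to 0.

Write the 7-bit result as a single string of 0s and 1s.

0110011

Place data at non-parity positions: p1 p2 1 p4 0 1 1
p1 (pos 1,3,5,7): XOR of data positions = 1⊕0⊕1 = 0
p2 (pos 2,3,6,7): XOR of data positions = 1⊕1⊕1 = 1
p4 (pos 4,5,6,7): XOR of data positions = 0⊕1⊕1 = 0
Codeword: 0110011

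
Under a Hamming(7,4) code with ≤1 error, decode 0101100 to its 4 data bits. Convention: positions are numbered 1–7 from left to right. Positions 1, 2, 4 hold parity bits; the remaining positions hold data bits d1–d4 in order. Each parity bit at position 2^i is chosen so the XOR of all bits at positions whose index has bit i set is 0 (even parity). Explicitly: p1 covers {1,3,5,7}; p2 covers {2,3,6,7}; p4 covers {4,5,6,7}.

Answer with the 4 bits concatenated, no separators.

1100

s1 (pos 1,3,5,7): 0⊕0⊕1⊕0 = 1
s2 (pos 2,3,6,7): 1⊕0⊕0⊕0 = 1
s4 (pos 4,5,6,7): 1⊕1⊕0⊕0 = 0
Syndrome s4…s1 = 011 → error at position 3.
Flip position 3: 0101100 → 0111100
Read data bits from positions 3,5,6,7: 1100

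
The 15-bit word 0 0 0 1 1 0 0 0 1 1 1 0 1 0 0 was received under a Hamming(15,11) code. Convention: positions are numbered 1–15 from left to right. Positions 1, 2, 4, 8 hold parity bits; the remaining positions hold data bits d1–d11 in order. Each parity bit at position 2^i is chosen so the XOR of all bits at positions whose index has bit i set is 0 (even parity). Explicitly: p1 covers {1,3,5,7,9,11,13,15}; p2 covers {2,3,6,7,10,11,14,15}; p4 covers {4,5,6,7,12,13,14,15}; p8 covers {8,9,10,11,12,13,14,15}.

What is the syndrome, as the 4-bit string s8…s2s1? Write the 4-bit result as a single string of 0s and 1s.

0100

s1 (pos 1,3,5,7,9,11,13,15): 0⊕0⊕1⊕0⊕1⊕1⊕1⊕0 = 0
s2 (pos 2,3,6,7,10,11,14,15): 0⊕0⊕0⊕0⊕1⊕1⊕0⊕0 = 0
s4 (pos 4,5,6,7,12,13,14,15): 1⊕1⊕0⊕0⊕0⊕1⊕0⊕0 = 1
s8 (pos 8,9,10,11,12,13,14,15): 0⊕1⊕1⊕1⊕0⊕1⊕0⊕0 = 0
Syndrome s8…s1 = 0100 → error at position 4.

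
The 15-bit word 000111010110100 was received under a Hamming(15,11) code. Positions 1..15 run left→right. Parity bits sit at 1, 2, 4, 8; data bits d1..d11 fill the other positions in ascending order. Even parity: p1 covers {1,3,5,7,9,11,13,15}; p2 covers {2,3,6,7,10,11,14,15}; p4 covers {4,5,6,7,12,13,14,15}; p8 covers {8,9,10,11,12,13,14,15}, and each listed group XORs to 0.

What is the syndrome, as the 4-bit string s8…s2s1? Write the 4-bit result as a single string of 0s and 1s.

0011

s1 (pos 1,3,5,7,9,11,13,15): 0⊕0⊕1⊕0⊕0⊕1⊕1⊕0 = 1
s2 (pos 2,3,6,7,10,11,14,15): 0⊕0⊕1⊕0⊕1⊕1⊕0⊕0 = 1
s4 (pos 4,5,6,7,12,13,14,15): 1⊕1⊕1⊕0⊕0⊕1⊕0⊕0 = 0
s8 (pos 8,9,10,11,12,13,14,15): 1⊕0⊕1⊕1⊕0⊕1⊕0⊕0 = 0
Syndrome s8…s1 = 0011 → error at position 3.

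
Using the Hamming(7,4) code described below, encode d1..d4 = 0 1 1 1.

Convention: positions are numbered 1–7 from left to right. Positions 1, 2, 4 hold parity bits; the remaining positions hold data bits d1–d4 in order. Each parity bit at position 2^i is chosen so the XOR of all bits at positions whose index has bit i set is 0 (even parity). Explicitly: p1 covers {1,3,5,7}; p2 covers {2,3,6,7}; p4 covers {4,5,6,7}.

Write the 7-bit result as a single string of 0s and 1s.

Place data at non-parity positions: p1 p2 0 p4 1 1 1
p1 (pos 1,3,5,7): XOR of data positions = 0⊕1⊕1 = 0
p2 (pos 2,3,6,7): XOR of data positions = 0⊕1⊕1 = 0
p4 (pos 4,5,6,7): XOR of data positions = 1⊕1⊕1 = 1
Codeword: 0001111

0001111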